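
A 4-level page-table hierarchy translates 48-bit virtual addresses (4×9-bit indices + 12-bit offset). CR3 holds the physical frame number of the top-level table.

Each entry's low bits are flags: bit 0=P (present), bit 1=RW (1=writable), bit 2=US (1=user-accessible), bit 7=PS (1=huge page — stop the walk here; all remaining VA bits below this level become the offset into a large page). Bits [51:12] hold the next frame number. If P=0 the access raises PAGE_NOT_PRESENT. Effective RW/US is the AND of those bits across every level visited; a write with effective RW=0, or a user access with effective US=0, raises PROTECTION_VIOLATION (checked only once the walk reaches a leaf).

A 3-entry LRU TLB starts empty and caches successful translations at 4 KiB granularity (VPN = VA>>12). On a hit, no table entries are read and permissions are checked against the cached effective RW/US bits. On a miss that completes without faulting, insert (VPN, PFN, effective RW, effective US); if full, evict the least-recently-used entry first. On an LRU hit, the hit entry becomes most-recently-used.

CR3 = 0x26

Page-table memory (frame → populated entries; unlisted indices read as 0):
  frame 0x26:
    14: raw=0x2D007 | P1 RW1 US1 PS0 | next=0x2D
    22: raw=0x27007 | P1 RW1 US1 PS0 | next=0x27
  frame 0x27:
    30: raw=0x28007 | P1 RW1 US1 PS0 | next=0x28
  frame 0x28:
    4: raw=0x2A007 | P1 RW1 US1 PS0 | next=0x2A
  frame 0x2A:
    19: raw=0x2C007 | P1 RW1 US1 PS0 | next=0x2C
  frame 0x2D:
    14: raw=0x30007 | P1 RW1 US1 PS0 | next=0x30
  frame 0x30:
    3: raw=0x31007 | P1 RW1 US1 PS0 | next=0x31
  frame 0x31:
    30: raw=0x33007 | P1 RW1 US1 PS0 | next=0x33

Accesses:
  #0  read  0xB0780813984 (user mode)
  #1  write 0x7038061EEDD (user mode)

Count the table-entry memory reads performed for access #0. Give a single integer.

Per-access translation:
#0 VA=0xB0780813984 (r,user):
  [0] read 0x26 idx=22: raw=0x27007 flags P=1 W=1 U=1 S=0
  [1] read 0x27 idx=30: raw=0x28007 flags P=1 W=1 U=1 S=0
  [2] read 0x28 idx=4: raw=0x2A007 flags P=1 W=1 U=1 S=0
  [3] read 0x2A idx=19: raw=0x2C007 flags P=1 W=1 U=1 S=0
  ⇒ phys 0x2C984  [4 reads]
#1 VA=0x7038061EEDD (w,user):
  [0] read 0x26 idx=14: raw=0x2D007 flags P=1 W=1 U=1 S=0
  [1] read 0x2D idx=14: raw=0x30007 flags P=1 W=1 U=1 S=0
  [2] read 0x30 idx=3: raw=0x31007 flags P=1 W=1 U=1 S=0
  [3] read 0x31 idx=30: raw=0x33007 flags P=1 W=1 U=1 S=0
  ⇒ phys 0x33EDD  [4 reads]

Entries read for #0: 4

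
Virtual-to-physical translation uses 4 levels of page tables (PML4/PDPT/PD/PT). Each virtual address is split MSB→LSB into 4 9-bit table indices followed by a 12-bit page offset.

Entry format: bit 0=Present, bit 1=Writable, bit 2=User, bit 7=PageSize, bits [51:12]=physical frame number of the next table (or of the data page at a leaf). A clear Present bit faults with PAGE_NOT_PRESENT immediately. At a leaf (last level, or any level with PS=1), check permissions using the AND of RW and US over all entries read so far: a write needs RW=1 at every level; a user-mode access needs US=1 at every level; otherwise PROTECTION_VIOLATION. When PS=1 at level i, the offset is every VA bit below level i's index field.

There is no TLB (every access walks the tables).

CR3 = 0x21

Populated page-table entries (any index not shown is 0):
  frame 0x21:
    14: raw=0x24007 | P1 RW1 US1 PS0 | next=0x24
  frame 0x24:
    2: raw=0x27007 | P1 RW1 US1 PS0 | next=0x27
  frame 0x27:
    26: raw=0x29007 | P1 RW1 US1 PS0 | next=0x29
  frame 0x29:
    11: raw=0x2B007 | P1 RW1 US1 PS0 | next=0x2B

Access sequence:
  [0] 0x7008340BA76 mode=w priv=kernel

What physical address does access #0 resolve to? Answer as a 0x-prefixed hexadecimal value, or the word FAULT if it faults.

Walk each access:
#0 VA=0x7008340BA76 (w,kernel):
  L0: frame=0x21 idx=14 entry=0x24007 [P=1 RW=1 US=1 PS=0]
  L1: frame=0x24 idx=2 entry=0x27007 [P=1 RW=1 US=1 PS=0]
  L2: frame=0x27 idx=26 entry=0x29007 [P=1 RW=1 US=1 PS=0]
  L3: frame=0x29 idx=11 entry=0x2B007 [P=1 RW=1 US=1 PS=0]
  ⇒ phys 0x2BA76  [4 reads]

Access #0 PA: 0x2BA76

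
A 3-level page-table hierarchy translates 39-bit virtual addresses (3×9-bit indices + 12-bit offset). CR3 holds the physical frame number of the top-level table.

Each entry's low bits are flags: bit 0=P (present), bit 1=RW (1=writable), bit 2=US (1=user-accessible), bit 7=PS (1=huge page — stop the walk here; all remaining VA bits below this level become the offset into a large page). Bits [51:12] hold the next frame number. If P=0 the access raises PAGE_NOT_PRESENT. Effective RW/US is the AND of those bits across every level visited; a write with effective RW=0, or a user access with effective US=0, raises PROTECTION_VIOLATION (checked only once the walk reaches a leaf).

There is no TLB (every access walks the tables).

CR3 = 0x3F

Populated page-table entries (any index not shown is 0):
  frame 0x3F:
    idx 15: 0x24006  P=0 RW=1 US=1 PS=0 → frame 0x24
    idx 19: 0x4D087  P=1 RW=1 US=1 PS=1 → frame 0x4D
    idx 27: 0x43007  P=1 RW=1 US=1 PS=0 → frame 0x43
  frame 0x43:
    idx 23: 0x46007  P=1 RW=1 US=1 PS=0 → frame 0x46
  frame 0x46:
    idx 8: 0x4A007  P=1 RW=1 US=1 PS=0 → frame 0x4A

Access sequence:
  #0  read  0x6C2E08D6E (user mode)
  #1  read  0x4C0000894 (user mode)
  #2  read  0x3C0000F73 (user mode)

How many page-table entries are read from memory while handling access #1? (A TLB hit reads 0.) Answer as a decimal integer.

Trace:
#0 VA=0x6C2E08D6E (r,user):
  L0: frame=0x3F idx=27 entry=0x43007 [P=1 RW=1 US=1 PS=0]
  L1: frame=0x43 idx=23 entry=0x46007 [P=1 RW=1 US=1 PS=0]
  L2: frame=0x46 idx=8 entry=0x4A007 [P=1 RW=1 US=1 PS=0]
  ⇒ phys 0x4AD6E  [3 reads]
#1 VA=0x4C0000894 (r,user):
  L0: frame=0x3F idx=19 entry=0x4D087 [P=1 RW=1 US=1 PS=1]
  ⇒ phys 0x4D894 (huge @L0)  [1 reads]
#2 VA=0x3C0000F73 (r,user):
  L0: frame=0x3F idx=15 entry=0x24006 [P=0 RW=1 US=1 PS=0]
  ✗ PAGE_NOT_PRESENT  [1 reads]

Entries read for #1: 1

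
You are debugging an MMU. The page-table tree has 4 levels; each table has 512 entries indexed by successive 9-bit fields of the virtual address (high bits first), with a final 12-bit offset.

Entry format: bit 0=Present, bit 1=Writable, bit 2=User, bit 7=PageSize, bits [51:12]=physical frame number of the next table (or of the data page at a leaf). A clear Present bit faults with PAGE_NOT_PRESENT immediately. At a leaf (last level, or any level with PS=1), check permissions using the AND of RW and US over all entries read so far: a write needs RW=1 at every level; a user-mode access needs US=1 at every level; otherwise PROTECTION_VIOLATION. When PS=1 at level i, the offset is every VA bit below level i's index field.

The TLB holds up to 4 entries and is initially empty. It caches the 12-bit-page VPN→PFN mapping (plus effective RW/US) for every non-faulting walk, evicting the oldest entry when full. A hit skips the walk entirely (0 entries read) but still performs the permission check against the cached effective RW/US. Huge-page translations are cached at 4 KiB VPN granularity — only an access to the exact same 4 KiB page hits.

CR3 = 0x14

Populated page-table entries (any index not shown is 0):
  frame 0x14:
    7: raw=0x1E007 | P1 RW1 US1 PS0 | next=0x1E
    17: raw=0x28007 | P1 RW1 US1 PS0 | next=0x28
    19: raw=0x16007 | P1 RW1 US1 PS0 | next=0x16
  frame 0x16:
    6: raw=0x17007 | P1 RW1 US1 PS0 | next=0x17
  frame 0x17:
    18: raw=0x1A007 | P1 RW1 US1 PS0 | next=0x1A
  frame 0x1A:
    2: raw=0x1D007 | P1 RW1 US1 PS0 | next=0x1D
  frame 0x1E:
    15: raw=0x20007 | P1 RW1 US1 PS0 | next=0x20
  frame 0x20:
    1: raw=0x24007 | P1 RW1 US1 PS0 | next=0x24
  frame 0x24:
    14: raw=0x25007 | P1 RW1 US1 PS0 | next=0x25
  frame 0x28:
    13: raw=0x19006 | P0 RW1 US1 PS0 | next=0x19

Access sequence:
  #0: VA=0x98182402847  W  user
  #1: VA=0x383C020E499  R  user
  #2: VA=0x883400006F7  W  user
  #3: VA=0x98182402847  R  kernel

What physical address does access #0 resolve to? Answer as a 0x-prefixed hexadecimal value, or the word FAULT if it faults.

Trace:
#0 VA=0x98182402847 (w,user):
  lvl0: tbl 0x14, slot 19 ⇒ 0x16007 (P1/RW1/US1/PS0)
  lvl1: tbl 0x16, slot 6 ⇒ 0x17007 (P1/RW1/US1/PS0)
  lvl2: tbl 0x17, slot 18 ⇒ 0x1A007 (P1/RW1/US1/PS0)
  lvl3: tbl 0x1A, slot 2 ⇒ 0x1D007 (P1/RW1/US1/PS0)
  ⇒ phys 0x1D847  [4 reads]
#1 VA=0x383C020E499 (r,user):
  lvl0: tbl 0x14, slot 7 ⇒ 0x1E007 (P1/RW1/US1/PS0)
  lvl1: tbl 0x1E, slot 15 ⇒ 0x20007 (P1/RW1/US1/PS0)
  lvl2: tbl 0x20, slot 1 ⇒ 0x24007 (P1/RW1/US1/PS0)
  lvl3: tbl 0x24, slot 14 ⇒ 0x25007 (P1/RW1/US1/PS0)
  ⇒ phys 0x25499  [4 reads]
#2 VA=0x883400006F7 (w,user):
  lvl0: tbl 0x14, slot 17 ⇒ 0x28007 (P1/RW1/US1/PS0)
  lvl1: tbl 0x28, slot 13 ⇒ 0x19006 (P0/RW1/US1/PS0)
  ✗ PAGE_NOT_PRESENT  [2 reads]
#3 VA=0x98182402847 (r,kernel):
  TLB hit vpn=0x98182402 → PA=0x1D847

Access #0 PA: 0x1D847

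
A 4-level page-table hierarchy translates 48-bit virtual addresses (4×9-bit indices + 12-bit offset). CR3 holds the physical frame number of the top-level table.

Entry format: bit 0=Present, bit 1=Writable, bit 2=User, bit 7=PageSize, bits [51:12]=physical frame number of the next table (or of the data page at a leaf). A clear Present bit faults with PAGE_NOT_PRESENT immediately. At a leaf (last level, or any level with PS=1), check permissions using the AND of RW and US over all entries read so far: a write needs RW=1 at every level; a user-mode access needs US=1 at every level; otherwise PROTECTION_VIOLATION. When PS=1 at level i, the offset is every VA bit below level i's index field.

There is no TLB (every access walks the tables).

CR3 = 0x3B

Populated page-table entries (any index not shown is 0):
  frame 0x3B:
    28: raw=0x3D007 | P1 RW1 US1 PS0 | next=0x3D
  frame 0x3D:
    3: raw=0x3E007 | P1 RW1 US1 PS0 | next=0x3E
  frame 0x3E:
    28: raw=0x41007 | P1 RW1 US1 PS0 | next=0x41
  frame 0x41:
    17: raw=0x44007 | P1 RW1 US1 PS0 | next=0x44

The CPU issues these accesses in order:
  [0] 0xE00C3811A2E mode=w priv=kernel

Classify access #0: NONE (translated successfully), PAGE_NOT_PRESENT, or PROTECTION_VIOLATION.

Walk each access:
#0 VA=0xE00C3811A2E (w,kernel):
  L0: frame=0x3B idx=28 entry=0x3D007 [P=1 RW=1 US=1 PS=0]
  L1: frame=0x3D idx=3 entry=0x3E007 [P=1 RW=1 US=1 PS=0]
  L2: frame=0x3E idx=28 entry=0x41007 [P=1 RW=1 US=1 PS=0]
  L3: frame=0x41 idx=17 entry=0x44007 [P=1 RW=1 US=1 PS=0]
  ⇒ phys 0x44A2E  [4 reads]

Access #0 fault: NONE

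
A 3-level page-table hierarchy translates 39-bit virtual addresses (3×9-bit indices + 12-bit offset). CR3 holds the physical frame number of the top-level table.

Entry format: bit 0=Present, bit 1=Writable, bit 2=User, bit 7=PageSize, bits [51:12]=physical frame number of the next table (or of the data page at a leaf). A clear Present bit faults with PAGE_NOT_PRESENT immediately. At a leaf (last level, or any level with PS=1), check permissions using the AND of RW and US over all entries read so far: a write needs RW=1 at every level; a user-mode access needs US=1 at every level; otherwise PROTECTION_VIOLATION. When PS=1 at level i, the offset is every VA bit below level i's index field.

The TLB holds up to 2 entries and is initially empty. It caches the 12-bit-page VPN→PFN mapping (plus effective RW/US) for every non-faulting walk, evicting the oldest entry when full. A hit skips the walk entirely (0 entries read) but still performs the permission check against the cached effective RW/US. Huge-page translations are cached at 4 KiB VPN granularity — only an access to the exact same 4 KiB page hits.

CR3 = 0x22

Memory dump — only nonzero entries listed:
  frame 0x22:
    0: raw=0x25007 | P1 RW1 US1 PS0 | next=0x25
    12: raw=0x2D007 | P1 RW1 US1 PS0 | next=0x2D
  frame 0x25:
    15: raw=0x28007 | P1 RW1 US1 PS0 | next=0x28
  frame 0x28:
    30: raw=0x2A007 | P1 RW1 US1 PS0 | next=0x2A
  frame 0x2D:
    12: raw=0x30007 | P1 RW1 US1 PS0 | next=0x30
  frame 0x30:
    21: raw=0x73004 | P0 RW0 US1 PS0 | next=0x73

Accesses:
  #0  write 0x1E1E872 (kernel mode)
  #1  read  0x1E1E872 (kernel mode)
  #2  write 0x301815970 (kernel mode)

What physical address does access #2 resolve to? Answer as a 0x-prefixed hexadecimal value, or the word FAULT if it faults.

Trace:
#0 VA=0x1E1E872 (w,kernel):
  L0: frame=0x22 idx=0 entry=0x25007 [P=1 RW=1 US=1 PS=0]
  L1: frame=0x25 idx=15 entry=0x28007 [P=1 RW=1 US=1 PS=0]
  L2: frame=0x28 idx=30 entry=0x2A007 [P=1 RW=1 US=1 PS=0]
  ✓ 0x2A872  — 3 lookups
#1 VA=0x1E1E872 (r,kernel):
  TLB hit vpn=0x1E1E → PA=0x2A872
#2 VA=0x301815970 (w,kernel):
  L0: frame=0x22 idx=12 entry=0x2D007 [P=1 RW=1 US=1 PS=0]
  L1: frame=0x2D idx=12 entry=0x30007 [P=1 RW=1 US=1 PS=0]
  L2: frame=0x30 idx=21 entry=0x73004 [P=0 RW=0 US=1 PS=0]
  ✗ PAGE_NOT_PRESENT  [3 reads]

Access #2 PA: FAULT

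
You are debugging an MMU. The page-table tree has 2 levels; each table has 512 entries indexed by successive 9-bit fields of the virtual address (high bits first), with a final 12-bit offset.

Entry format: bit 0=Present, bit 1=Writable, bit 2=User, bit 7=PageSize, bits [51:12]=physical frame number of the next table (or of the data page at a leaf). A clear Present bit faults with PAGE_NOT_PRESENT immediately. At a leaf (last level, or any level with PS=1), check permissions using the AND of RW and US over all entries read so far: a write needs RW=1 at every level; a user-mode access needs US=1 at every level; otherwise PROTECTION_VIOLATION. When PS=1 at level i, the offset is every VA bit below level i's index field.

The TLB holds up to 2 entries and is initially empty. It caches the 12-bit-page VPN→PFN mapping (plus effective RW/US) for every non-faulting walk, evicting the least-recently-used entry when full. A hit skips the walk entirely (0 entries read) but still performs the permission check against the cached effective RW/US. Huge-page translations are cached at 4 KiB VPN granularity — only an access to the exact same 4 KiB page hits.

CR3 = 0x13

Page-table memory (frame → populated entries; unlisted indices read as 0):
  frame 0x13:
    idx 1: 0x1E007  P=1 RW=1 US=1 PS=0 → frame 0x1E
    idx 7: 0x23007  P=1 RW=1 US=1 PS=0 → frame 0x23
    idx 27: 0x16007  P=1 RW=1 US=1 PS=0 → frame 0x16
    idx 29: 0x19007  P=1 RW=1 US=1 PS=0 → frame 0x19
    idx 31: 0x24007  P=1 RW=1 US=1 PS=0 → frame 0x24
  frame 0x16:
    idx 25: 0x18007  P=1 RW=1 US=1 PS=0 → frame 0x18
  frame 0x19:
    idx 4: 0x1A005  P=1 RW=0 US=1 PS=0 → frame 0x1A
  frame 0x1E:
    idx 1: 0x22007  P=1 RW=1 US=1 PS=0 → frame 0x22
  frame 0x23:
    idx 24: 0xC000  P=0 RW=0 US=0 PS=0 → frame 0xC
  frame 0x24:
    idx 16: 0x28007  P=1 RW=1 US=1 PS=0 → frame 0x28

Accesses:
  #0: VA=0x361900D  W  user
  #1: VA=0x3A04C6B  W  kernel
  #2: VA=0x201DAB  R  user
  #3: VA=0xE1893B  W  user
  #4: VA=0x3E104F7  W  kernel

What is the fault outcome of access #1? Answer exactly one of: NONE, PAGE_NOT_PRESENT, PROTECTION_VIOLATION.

Per-access translation:
#0 VA=0x361900D (w,user):
  lvl0: tbl 0x13, slot 27 ⇒ 0x16007 (P1/RW1/US1/PS0)
  lvl1: tbl 0x16, slot 25 ⇒ 0x18007 (P1/RW1/US1/PS0)
  ✓ 0x1800D  — 2 lookups
#1 VA=0x3A04C6B (w,kernel):
  lvl0: tbl 0x13, slot 29 ⇒ 0x19007 (P1/RW1/US1/PS0)
  lvl1: tbl 0x19, slot 4 ⇒ 0x1A005 (P1/RW0/US1/PS0)
  → PROTECTION_VIOLATION  (2 entries read)
#2 VA=0x201DAB (r,user):
  lvl0: tbl 0x13, slot 1 ⇒ 0x1E007 (P1/RW1/US1/PS0)
  lvl1: tbl 0x1E, slot 1 ⇒ 0x22007 (P1/RW1/US1/PS0)
  ✓ 0x22DAB  — 2 lookups
#3 VA=0xE1893B (w,user):
  lvl0: tbl 0x13, slot 7 ⇒ 0x23007 (P1/RW1/US1/PS0)
  lvl1: tbl 0x23, slot 24 ⇒ 0xC000 (P0/RW0/US0/PS0)
  → PAGE_NOT_PRESENT  (2 entries read)
#4 VA=0x3E104F7 (w,kernel):
  lvl0: tbl 0x13, slot 31 ⇒ 0x24007 (P1/RW1/US1/PS0)
  lvl1: tbl 0x24, slot 16 ⇒ 0x28007 (P1/RW1/US1/PS0)
  ✓ 0x284F7  — 2 lookups

Access #1 fault: PROTECTION_VIOLATION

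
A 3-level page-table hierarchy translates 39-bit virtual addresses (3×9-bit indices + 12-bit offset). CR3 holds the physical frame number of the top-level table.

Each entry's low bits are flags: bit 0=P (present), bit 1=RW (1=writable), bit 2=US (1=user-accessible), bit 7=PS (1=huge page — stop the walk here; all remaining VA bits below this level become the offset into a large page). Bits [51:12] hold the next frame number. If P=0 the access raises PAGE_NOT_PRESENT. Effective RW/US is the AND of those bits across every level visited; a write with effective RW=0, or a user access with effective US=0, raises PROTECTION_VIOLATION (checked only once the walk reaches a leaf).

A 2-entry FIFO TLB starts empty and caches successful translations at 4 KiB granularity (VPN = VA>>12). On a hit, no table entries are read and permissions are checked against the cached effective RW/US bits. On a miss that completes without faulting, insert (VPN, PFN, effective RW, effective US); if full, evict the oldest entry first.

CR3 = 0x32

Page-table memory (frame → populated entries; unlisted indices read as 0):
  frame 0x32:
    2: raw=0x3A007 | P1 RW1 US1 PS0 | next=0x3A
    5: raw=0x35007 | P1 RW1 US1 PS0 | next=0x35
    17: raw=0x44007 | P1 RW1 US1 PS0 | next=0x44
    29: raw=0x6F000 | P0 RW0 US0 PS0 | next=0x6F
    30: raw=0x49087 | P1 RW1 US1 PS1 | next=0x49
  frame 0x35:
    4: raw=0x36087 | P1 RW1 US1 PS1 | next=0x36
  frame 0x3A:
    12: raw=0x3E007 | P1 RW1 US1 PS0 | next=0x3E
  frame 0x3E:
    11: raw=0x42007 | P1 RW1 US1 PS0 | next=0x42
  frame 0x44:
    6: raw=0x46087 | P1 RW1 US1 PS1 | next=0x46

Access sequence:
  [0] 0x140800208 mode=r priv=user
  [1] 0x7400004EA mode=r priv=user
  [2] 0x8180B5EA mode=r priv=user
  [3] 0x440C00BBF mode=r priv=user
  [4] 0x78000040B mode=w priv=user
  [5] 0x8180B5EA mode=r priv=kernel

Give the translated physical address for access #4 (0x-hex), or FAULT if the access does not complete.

Walk each access:
#0 VA=0x140800208 (r,user):
  [0] read 0x32 idx=5: raw=0x35007 flags P=1 W=1 U=1 S=0
  [1] read 0x35 idx=4: raw=0x36087 flags P=1 W=1 U=1 S=1
  → PA=0x36208 (huge @L1)  (2 entries read)
#1 VA=0x7400004EA (r,user):
  [0] read 0x32 idx=29: raw=0x6F000 flags P=0 W=0 U=0 S=0
  → PAGE_NOT_PRESENT  (1 entries read)
#2 VA=0x8180B5EA (r,user):
  [0] read 0x32 idx=2: raw=0x3A007 flags P=1 W=1 U=1 S=0
  [1] read 0x3A idx=12: raw=0x3E007 flags P=1 W=1 U=1 S=0
  [2] read 0x3E idx=11: raw=0x42007 flags P=1 W=1 U=1 S=0
  → PA=0x425EA  (3 entries read)
#3 VA=0x440C00BBF (r,user):
  [0] read 0x32 idx=17: raw=0x44007 flags P=1 W=1 U=1 S=0
  [1] read 0x44 idx=6: raw=0x46087 flags P=1 W=1 U=1 S=1
  → PA=0x46BBF (huge @L1)  (2 entries read)
#4 VA=0x78000040B (w,user):
  [0] read 0x32 idx=30: raw=0x49087 flags P=1 W=1 U=1 S=1
  → PA=0x4940B (huge @L0)  (1 entries read)
#5 VA=0x8180B5EA (r,kernel):
  [0] read 0x32 idx=2: raw=0x3A007 flags P=1 W=1 U=1 S=0
  [1] read 0x3A idx=12: raw=0x3E007 flags P=1 W=1 U=1 S=0
  [2] read 0x3E idx=11: raw=0x42007 flags P=1 W=1 U=1 S=0
  → PA=0x425EA  (3 entries read)

Access #4 PA: 0x4940B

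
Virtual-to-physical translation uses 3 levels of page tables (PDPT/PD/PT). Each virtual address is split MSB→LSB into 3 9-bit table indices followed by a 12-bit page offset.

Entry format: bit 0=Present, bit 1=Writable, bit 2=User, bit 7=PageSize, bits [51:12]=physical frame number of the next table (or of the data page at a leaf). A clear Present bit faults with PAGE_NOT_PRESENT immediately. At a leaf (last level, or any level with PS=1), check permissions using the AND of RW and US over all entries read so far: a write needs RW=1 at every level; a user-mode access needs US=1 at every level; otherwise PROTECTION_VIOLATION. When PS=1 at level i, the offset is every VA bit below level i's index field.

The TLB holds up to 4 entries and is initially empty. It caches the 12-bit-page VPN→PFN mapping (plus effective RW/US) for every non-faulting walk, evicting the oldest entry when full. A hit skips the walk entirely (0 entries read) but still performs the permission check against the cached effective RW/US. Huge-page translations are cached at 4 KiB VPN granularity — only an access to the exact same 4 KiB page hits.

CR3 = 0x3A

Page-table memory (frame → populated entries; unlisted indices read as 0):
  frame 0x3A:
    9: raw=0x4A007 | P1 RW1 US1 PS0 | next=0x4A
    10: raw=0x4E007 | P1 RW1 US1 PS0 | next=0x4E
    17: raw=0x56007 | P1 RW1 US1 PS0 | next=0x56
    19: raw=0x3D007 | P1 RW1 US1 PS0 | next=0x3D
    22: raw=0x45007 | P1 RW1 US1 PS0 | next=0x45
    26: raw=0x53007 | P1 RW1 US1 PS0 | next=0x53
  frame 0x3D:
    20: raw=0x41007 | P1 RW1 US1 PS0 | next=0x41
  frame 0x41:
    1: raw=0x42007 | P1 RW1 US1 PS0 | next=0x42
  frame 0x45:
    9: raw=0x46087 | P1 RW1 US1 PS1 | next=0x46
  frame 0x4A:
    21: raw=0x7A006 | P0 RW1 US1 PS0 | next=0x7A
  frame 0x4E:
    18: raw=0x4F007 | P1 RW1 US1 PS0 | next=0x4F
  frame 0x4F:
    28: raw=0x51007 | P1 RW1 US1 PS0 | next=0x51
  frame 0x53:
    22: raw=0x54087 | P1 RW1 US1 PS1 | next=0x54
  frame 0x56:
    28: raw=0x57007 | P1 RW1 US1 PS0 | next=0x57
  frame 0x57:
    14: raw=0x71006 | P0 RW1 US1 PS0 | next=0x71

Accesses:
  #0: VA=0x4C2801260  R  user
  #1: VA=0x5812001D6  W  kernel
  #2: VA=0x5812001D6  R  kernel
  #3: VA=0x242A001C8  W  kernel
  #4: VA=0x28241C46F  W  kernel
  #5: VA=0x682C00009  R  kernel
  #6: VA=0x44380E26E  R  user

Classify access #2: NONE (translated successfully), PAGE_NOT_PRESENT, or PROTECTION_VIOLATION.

Trace:
#0 VA=0x4C2801260 (r,user):
  lvl0: tbl 0x3A, slot 19 ⇒ 0x3D007 (P1/RW1/US1/PS0)
  lvl1: tbl 0x3D, slot 20 ⇒ 0x41007 (P1/RW1/US1/PS0)
  lvl2: tbl 0x41, slot 1 ⇒ 0x42007 (P1/RW1/US1/PS0)
  ⇒ phys 0x42260  [3 reads]
#1 VA=0x5812001D6 (w,kernel):
  lvl0: tbl 0x3A, slot 22 ⇒ 0x45007 (P1/RW1/US1/PS0)
  lvl1: tbl 0x45, slot 9 ⇒ 0x46087 (P1/RW1/US1/PS1)
  ⇒ phys 0x461D6 (huge @L1)  [2 reads]
#2 VA=0x5812001D6 (r,kernel):
  TLB hit vpn=0x581200 → PA=0x461D6
#3 VA=0x242A001C8 (w,kernel):
  lvl0: tbl 0x3A, slot 9 ⇒ 0x4A007 (P1/RW1/US1/PS0)
  lvl1: tbl 0x4A, slot 21 ⇒ 0x7A006 (P0/RW1/US1/PS0)
  ⇒ fault: PAGE_NOT_PRESENT  — 2 lookups
#4 VA=0x28241C46F (w,kernel):
  lvl0: tbl 0x3A, slot 10 ⇒ 0x4E007 (P1/RW1/US1/PS0)
  lvl1: tbl 0x4E, slot 18 ⇒ 0x4F007 (P1/RW1/US1/PS0)
  lvl2: tbl 0x4F, slot 28 ⇒ 0x51007 (P1/RW1/US1/PS0)
  ⇒ phys 0x5146F  [3 reads]
#5 VA=0x682C00009 (r,kernel):
  lvl0: tbl 0x3A, slot 26 ⇒ 0x53007 (P1/RW1/US1/PS0)
  lvl1: tbl 0x53, slot 22 ⇒ 0x54087 (P1/RW1/US1/PS1)
  ⇒ phys 0x54009 (huge @L1)  [2 reads]
#6 VA=0x44380E26E (r,user):
  lvl0: tbl 0x3A, slot 17 ⇒ 0x56007 (P1/RW1/US1/PS0)
  lvl1: tbl 0x56, slot 28 ⇒ 0x57007 (P1/RW1/US1/PS0)
  lvl2: tbl 0x57, slot 14 ⇒ 0x71006 (P0/RW1/US1/PS0)
  ⇒ fault: PAGE_NOT_PRESENT  — 3 lookups

Access #2 fault: NONE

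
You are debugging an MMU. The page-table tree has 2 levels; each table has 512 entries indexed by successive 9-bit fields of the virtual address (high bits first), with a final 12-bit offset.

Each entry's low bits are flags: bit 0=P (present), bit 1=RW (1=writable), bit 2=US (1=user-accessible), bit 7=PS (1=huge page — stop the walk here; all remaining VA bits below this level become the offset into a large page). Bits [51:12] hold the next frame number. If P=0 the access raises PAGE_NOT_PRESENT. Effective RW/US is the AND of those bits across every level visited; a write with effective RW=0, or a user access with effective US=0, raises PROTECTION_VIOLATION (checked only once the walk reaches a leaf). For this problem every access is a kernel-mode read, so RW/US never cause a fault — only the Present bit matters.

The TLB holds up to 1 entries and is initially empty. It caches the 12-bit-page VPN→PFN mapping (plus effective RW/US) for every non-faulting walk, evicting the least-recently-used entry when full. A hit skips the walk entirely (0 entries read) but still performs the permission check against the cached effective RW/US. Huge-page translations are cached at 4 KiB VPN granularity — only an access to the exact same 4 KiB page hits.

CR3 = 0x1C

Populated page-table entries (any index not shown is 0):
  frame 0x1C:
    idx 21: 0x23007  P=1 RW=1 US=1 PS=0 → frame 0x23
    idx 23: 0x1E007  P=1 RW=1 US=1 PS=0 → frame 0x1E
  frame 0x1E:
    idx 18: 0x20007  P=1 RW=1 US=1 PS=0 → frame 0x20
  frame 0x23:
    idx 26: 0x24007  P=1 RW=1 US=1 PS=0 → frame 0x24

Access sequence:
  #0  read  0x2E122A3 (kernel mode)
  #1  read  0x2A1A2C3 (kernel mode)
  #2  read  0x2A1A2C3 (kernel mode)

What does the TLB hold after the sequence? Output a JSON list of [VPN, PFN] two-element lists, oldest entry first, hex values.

Per-access translation:
#0 VA=0x2E122A3 (r,kernel):
  L0 @0x1C[23] → 0x1E007  P=1,RW=1,US=1,PS=0
  L1 @0x1E[18] → 0x20007  P=1,RW=1,US=1,PS=0
  ✓ 0x202A3  — 2 lookups
#1 VA=0x2A1A2C3 (r,kernel):
  L0 @0x1C[21] → 0x23007  P=1,RW=1,US=1,PS=0
  L1 @0x23[26] → 0x24007  P=1,RW=1,US=1,PS=0
  ✓ 0x242C3  — 2 lookups
#2 VA=0x2A1A2C3 (r,kernel):
  TLB hit vpn=0x2A1A → PA=0x242C3

TLB: [["0x2A1A", "0x24"]]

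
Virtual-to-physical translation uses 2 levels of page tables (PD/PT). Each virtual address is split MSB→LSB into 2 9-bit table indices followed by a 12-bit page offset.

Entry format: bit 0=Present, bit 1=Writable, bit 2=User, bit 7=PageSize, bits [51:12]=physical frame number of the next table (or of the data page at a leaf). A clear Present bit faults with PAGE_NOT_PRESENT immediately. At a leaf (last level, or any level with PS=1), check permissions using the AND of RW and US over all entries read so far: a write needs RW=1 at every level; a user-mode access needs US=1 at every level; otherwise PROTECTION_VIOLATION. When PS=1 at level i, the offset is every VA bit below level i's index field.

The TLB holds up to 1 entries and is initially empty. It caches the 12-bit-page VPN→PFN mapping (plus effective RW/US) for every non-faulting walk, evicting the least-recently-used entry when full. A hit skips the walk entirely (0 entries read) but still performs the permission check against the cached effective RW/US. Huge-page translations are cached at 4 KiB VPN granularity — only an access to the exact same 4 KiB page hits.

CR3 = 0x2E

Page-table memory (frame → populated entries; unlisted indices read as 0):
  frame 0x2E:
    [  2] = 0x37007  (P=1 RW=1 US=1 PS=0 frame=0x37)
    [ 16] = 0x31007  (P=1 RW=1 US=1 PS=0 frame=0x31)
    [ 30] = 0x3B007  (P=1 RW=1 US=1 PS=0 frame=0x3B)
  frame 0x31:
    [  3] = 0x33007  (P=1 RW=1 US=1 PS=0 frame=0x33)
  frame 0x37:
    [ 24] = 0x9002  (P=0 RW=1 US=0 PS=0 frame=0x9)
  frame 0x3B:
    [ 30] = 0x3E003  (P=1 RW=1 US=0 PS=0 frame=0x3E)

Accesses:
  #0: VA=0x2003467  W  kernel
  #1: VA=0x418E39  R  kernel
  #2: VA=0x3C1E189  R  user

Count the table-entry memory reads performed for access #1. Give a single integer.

Trace:
#0 VA=0x2003467 (w,kernel):
  L0 @0x2E[16] → 0x31007  P=1,RW=1,US=1,PS=0
  L1 @0x31[3] → 0x33007  P=1,RW=1,US=1,PS=0
  ✓ 0x33467  — 2 lookups
#1 VA=0x418E39 (r,kernel):
  L0 @0x2E[2] → 0x37007  P=1,RW=1,US=1,PS=0
  L1 @0x37[24] → 0x9002  P=0,RW=1,US=0,PS=0
  ⇒ fault: PAGE_NOT_PRESENT  — 2 lookups
#2 VA=0x3C1E189 (r,user):
  L0 @0x2E[30] → 0x3B007  P=1,RW=1,US=1,PS=0
  L1 @0x3B[30] → 0x3E003  P=1,RW=1,US=0,PS=0
  ⇒ fault: PROTECTION_VIOLATION  — 2 lookups

Entries read for #1: 2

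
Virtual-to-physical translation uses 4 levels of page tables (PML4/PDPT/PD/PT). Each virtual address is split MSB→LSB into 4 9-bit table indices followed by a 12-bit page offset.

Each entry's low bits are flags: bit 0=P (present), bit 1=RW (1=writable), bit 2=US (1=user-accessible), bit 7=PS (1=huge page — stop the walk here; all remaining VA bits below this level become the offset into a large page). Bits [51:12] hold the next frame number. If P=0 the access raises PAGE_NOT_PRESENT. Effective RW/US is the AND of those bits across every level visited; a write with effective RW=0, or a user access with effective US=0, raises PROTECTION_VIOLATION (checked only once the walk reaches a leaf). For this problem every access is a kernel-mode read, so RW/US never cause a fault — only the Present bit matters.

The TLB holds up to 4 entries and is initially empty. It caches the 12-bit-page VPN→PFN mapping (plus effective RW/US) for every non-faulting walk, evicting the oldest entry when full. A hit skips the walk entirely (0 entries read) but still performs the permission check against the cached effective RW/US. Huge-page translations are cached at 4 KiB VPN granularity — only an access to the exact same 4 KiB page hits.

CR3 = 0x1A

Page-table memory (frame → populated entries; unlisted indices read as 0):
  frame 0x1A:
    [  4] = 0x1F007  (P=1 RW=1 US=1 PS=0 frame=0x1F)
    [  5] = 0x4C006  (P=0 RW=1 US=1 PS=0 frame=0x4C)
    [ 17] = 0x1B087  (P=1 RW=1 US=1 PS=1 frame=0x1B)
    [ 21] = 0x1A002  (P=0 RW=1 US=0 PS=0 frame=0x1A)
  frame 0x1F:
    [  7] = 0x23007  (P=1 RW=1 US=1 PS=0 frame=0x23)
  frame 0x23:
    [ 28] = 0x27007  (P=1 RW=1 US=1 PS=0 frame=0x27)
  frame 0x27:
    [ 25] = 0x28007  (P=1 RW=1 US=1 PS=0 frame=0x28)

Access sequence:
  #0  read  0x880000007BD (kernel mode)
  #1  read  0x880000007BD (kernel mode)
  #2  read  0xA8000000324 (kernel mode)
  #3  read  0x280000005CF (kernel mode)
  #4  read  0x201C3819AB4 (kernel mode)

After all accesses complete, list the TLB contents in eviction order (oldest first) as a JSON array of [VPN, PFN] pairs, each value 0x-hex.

Per-access translation:
#0 VA=0x880000007BD (r,kernel):
  lvl0: tbl 0x1A, slot 17 ⇒ 0x1B087 (P1/RW1/US1/PS1)
  → PA=0x1B7BD (huge @L0)  (1 entries read)
#1 VA=0x880000007BD (r,kernel):
  TLB hit vpn=0x88000000 → PA=0x1B7BD
#2 VA=0xA8000000324 (r,kernel):
  lvl0: tbl 0x1A, slot 21 ⇒ 0x1A002 (P0/RW1/US0/PS0)
  ✗ PAGE_NOT_PRESENT  [1 reads]
#3 VA=0x280000005CF (r,kernel):
  lvl0: tbl 0x1A, slot 5 ⇒ 0x4C006 (P0/RW1/US1/PS0)
  ✗ PAGE_NOT_PRESENT  [1 reads]
#4 VA=0x201C3819AB4 (r,kernel):
  lvl0: tbl 0x1A, slot 4 ⇒ 0x1F007 (P1/RW1/US1/PS0)
  lvl1: tbl 0x1F, slot 7 ⇒ 0x23007 (P1/RW1/US1/PS0)
  lvl2: tbl 0x23, slot 28 ⇒ 0x27007 (P1/RW1/US1/PS0)
  lvl3: tbl 0x27, slot 25 ⇒ 0x28007 (P1/RW1/US1/PS0)
  → PA=0x28AB4  (4 entries read)

TLB: [["0x88000000", "0x1B"], ["0x201C3819", "0x28"]]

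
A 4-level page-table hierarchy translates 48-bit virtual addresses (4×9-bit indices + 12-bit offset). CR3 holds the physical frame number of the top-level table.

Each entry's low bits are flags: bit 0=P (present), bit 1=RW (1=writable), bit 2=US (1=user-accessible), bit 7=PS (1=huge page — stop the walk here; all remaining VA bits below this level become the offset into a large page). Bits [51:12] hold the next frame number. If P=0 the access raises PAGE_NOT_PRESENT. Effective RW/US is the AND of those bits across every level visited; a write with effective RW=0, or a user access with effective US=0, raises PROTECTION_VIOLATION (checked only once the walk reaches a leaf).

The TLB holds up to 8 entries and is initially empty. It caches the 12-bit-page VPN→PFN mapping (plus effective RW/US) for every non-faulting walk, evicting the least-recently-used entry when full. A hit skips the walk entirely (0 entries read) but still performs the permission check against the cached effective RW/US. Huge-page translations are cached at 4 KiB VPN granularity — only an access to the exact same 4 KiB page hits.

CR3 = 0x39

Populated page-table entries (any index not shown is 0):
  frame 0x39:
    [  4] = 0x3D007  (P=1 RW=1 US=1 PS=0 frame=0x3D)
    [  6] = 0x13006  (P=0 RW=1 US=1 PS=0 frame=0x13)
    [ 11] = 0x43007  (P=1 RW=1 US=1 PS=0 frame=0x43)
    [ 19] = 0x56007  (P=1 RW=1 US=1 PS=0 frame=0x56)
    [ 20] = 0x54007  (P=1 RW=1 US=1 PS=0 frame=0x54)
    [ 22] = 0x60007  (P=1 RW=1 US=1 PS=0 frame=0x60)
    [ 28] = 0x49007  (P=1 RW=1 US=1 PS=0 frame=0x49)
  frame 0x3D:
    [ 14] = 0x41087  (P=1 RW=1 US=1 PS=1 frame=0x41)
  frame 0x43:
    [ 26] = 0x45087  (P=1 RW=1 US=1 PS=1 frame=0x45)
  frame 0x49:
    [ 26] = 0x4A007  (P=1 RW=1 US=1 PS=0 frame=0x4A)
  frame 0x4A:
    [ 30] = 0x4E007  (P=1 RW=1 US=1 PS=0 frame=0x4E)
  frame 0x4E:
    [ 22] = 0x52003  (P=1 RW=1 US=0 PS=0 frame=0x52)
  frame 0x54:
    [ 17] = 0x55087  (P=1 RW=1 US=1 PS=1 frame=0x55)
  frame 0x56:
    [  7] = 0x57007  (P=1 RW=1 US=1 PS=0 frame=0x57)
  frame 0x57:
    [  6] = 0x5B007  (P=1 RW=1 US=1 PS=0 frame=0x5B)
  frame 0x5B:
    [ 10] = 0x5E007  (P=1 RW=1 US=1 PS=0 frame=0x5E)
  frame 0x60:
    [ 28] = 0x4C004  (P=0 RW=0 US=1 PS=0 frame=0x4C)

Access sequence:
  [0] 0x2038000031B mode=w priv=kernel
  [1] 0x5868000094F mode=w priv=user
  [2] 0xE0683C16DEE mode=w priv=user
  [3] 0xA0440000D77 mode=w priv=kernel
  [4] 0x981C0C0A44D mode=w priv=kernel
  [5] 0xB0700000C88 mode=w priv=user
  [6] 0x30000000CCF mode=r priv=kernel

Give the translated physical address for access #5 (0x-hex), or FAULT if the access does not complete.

Per-access translation:
#0 VA=0x2038000031B (w,kernel):
  L0 @0x39[4] → 0x3D007  P=1,RW=1,US=1,PS=0
  L1 @0x3D[14] → 0x41087  P=1,RW=1,US=1,PS=1
  ⇒ phys 0x4131B (huge @L1)  [2 reads]
#1 VA=0x5868000094F (w,user):
  L0 @0x39[11] → 0x43007  P=1,RW=1,US=1,PS=0
  L1 @0x43[26] → 0x45087  P=1,RW=1,US=1,PS=1
  ⇒ phys 0x4594F (huge @L1)  [2 reads]
#2 VA=0xE0683C16DEE (w,user):
  L0 @0x39[28] → 0x49007  P=1,RW=1,US=1,PS=0
  L1 @0x49[26] → 0x4A007  P=1,RW=1,US=1,PS=0
  L2 @0x4A[30] → 0x4E007  P=1,RW=1,US=1,PS=0
  L3 @0x4E[22] → 0x52003  P=1,RW=1,US=0,PS=0
  ⇒ fault: PROTECTION_VIOLATION  — 4 lookups
#3 VA=0xA0440000D77 (w,kernel):
  L0 @0x39[20] → 0x54007  P=1,RW=1,US=1,PS=0
  L1 @0x54[17] → 0x55087  P=1,RW=1,US=1,PS=1
  ⇒ phys 0x55D77 (huge @L1)  [2 reads]
#4 VA=0x981C0C0A44D (w,kernel):
  L0 @0x39[19] → 0x56007  P=1,RW=1,US=1,PS=0
  L1 @0x56[7] → 0x57007  P=1,RW=1,US=1,PS=0
  L2 @0x57[6] → 0x5B007  P=1,RW=1,US=1,PS=0
  L3 @0x5B[10] → 0x5E007  P=1,RW=1,US=1,PS=0
  ⇒ phys 0x5E44D  [4 reads]
#5 VA=0xB0700000C88 (w,user):
  L0 @0x39[22] → 0x60007  P=1,RW=1,US=1,PS=0
  L1 @0x60[28] → 0x4C004  P=0,RW=0,US=1,PS=0
  ⇒ fault: PAGE_NOT_PRESENT  — 2 lookups
#6 VA=0x30000000CCF (r,kernel):
  L0 @0x39[6] → 0x13006  P=0,RW=1,US=1,PS=0
  ⇒ fault: PAGE_NOT_PRESENT  — 1 lookups

Access #5 PA: FAULT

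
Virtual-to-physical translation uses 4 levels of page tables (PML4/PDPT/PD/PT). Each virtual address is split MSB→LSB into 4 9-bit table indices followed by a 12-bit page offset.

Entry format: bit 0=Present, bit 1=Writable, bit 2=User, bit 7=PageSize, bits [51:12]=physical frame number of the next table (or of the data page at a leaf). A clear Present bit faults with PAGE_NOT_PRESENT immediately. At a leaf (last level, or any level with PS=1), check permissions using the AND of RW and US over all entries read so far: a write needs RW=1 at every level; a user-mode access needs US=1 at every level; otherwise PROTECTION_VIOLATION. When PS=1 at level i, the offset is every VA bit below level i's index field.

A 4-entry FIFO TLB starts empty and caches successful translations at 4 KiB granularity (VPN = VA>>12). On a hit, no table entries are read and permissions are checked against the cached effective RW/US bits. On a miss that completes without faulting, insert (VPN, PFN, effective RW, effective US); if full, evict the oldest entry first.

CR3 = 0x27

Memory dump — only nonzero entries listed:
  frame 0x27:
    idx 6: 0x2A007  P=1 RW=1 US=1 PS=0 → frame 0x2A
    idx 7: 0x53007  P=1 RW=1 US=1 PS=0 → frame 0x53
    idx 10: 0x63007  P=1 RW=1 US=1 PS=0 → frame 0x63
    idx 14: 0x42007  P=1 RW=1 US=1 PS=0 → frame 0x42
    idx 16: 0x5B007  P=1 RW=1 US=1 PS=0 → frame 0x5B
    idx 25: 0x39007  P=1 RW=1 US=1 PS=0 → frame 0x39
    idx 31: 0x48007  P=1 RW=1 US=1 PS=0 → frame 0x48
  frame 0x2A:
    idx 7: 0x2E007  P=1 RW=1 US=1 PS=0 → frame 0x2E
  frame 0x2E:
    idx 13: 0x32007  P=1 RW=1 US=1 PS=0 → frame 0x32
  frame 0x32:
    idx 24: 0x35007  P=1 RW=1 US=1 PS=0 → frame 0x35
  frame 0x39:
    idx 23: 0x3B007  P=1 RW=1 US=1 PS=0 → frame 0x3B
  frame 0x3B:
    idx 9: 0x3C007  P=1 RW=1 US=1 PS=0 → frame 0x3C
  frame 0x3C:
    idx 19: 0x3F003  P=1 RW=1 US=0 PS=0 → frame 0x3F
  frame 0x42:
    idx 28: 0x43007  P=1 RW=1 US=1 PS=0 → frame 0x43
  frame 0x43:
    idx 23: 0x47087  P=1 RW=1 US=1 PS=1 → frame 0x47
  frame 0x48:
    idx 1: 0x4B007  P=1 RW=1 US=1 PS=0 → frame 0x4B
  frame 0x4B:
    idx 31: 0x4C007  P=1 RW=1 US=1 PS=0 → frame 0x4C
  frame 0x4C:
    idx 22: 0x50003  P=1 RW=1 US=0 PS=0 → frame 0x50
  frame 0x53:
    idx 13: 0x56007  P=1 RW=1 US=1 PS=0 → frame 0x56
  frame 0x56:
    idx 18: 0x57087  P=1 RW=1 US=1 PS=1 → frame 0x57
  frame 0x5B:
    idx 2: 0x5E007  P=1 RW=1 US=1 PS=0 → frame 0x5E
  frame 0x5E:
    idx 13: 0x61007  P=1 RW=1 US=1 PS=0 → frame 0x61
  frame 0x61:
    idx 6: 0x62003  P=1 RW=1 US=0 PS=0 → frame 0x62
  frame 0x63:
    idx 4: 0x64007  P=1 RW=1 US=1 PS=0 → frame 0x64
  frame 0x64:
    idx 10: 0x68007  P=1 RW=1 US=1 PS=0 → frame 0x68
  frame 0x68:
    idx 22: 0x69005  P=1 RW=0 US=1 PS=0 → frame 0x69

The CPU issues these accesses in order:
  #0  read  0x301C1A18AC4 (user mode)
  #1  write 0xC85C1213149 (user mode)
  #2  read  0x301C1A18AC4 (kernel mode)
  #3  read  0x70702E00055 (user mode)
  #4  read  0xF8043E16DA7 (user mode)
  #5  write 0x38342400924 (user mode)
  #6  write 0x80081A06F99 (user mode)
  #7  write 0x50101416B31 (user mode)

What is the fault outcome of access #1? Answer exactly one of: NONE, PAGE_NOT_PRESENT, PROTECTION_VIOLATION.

Trace:
#0 VA=0x301C1A18AC4 (r,user):
  lvl0: tbl 0x27, slot 6 ⇒ 0x2A007 (P1/RW1/US1/PS0)
  lvl1: tbl 0x2A, slot 7 ⇒ 0x2E007 (P1/RW1/US1/PS0)
  lvl2: tbl 0x2E, slot 13 ⇒ 0x32007 (P1/RW1/US1/PS0)
  lvl3: tbl 0x32, slot 24 ⇒ 0x35007 (P1/RW1/US1/PS0)
  ⇒ phys 0x35AC4  [4 reads]
#1 VA=0xC85C1213149 (w,user):
  lvl0: tbl 0x27, slot 25 ⇒ 0x39007 (P1/RW1/US1/PS0)
  lvl1: tbl 0x39, slot 23 ⇒ 0x3B007 (P1/RW1/US1/PS0)
  lvl2: tbl 0x3B, slot 9 ⇒ 0x3C007 (P1/RW1/US1/PS0)
  lvl3: tbl 0x3C, slot 19 ⇒ 0x3F003 (P1/RW1/US0/PS0)
  ⇒ fault: PROTECTION_VIOLATION  — 4 lookups
#2 VA=0x301C1A18AC4 (r,kernel):
  TLB hit vpn=0x301C1A18 → PA=0x35AC4
#3 VA=0x70702E00055 (r,user):
  lvl0: tbl 0x27, slot 14 ⇒ 0x42007 (P1/RW1/US1/PS0)
  lvl1: tbl 0x42, slot 28 ⇒ 0x43007 (P1/RW1/US1/PS0)
  lvl2: tbl 0x43, slot 23 ⇒ 0x47087 (P1/RW1/US1/PS1)
  ⇒ phys 0x47055 (huge @L2)  [3 reads]
#4 VA=0xF8043E16DA7 (r,user):
  lvl0: tbl 0x27, slot 31 ⇒ 0x48007 (P1/RW1/US1/PS0)
  lvl1: tbl 0x48, slot 1 ⇒ 0x4B007 (P1/RW1/US1/PS0)
  lvl2: tbl 0x4B, slot 31 ⇒ 0x4C007 (P1/RW1/US1/PS0)
  lvl3: tbl 0x4C, slot 22 ⇒ 0x50003 (P1/RW1/US0/PS0)
  ⇒ fault: PROTECTION_VIOLATION  — 4 lookups
#5 VA=0x38342400924 (w,user):
  lvl0: tbl 0x27, slot 7 ⇒ 0x53007 (P1/RW1/US1/PS0)
  lvl1: tbl 0x53, slot 13 ⇒ 0x56007 (P1/RW1/US1/PS0)
  lvl2: tbl 0x56, slot 18 ⇒ 0x57087 (P1/RW1/US1/PS1)
  ⇒ phys 0x57924 (huge @L2)  [3 reads]
#6 VA=0x80081A06F99 (w,user):
  lvl0: tbl 0x27, slot 16 ⇒ 0x5B007 (P1/RW1/US1/PS0)
  lvl1: tbl 0x5B, slot 2 ⇒ 0x5E007 (P1/RW1/US1/PS0)
  lvl2: tbl 0x5E, slot 13 ⇒ 0x61007 (P1/RW1/US1/PS0)
  lvl3: tbl 0x61, slot 6 ⇒ 0x62003 (P1/RW1/US0/PS0)
  ⇒ fault: PROTECTION_VIOLATION  — 4 lookups
#7 VA=0x50101416B31 (w,user):
  lvl0: tbl 0x27, slot 10 ⇒ 0x63007 (P1/RW1/US1/PS0)
  lvl1: tbl 0x63, slot 4 ⇒ 0x64007 (P1/RW1/US1/PS0)
  lvl2: tbl 0x64, slot 10 ⇒ 0x68007 (P1/RW1/US1/PS0)
  lvl3: tbl 0x68, slot 22 ⇒ 0x69005 (P1/RW0/US1/PS0)
  ⇒ fault: PROTECTION_VIOLATION  — 4 lookups

Access #1 fault: PROTECTION_VIOLATION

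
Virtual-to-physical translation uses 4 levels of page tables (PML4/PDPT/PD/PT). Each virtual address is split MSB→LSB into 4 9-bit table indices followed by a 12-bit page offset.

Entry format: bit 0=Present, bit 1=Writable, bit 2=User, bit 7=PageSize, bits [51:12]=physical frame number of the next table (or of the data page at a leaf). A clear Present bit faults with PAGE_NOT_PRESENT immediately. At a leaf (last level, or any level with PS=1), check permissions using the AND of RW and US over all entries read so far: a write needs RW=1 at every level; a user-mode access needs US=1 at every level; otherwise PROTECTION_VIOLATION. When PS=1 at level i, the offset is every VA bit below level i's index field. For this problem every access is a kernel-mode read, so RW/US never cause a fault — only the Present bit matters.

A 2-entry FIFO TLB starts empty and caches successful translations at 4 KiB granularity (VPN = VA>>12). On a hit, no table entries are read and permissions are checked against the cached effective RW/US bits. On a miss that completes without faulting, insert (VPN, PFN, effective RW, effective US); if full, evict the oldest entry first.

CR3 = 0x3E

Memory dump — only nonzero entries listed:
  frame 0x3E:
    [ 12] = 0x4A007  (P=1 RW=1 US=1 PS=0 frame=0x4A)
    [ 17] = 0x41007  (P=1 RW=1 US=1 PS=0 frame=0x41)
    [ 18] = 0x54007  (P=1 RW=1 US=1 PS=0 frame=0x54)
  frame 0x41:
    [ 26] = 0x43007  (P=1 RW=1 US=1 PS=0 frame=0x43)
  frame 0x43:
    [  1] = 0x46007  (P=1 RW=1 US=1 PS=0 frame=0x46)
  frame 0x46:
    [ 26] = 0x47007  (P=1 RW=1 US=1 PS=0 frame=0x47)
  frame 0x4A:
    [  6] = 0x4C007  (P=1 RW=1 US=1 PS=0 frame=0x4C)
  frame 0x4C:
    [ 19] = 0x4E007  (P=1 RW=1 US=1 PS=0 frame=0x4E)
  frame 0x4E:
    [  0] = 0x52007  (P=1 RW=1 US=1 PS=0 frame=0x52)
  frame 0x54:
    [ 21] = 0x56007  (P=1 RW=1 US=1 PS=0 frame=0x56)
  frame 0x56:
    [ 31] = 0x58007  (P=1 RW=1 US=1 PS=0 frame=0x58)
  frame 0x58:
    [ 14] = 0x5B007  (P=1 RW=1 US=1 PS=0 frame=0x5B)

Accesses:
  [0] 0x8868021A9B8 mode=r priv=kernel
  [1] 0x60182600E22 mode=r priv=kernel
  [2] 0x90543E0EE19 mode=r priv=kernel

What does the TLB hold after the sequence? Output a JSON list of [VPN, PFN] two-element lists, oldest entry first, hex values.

Trace:
#0 VA=0x8868021A9B8 (r,kernel):
  L0 @0x3E[17] → 0x41007  P=1,RW=1,US=1,PS=0
  L1 @0x41[26] → 0x43007  P=1,RW=1,US=1,PS=0
  L2 @0x43[1] → 0x46007  P=1,RW=1,US=1,PS=0
  L3 @0x46[26] → 0x47007  P=1,RW=1,US=1,PS=0
  ⇒ phys 0x479B8  [4 reads]
#1 VA=0x60182600E22 (r,kernel):
  L0 @0x3E[12] → 0x4A007  P=1,RW=1,US=1,PS=0
  L1 @0x4A[6] → 0x4C007  P=1,RW=1,US=1,PS=0
  L2 @0x4C[19] → 0x4E007  P=1,RW=1,US=1,PS=0
  L3 @0x4E[0] → 0x52007  P=1,RW=1,US=1,PS=0
  ⇒ phys 0x52E22  [4 reads]
#2 VA=0x90543E0EE19 (r,kernel):
  L0 @0x3E[18] → 0x54007  P=1,RW=1,US=1,PS=0
  L1 @0x54[21] → 0x56007  P=1,RW=1,US=1,PS=0
  L2 @0x56[31] → 0x58007  P=1,RW=1,US=1,PS=0
  L3 @0x58[14] → 0x5B007  P=1,RW=1,US=1,PS=0
  ⇒ phys 0x5BE19  [4 reads]

TLB: [["0x60182600", "0x52"], ["0x90543E0E", "0x5B"]]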